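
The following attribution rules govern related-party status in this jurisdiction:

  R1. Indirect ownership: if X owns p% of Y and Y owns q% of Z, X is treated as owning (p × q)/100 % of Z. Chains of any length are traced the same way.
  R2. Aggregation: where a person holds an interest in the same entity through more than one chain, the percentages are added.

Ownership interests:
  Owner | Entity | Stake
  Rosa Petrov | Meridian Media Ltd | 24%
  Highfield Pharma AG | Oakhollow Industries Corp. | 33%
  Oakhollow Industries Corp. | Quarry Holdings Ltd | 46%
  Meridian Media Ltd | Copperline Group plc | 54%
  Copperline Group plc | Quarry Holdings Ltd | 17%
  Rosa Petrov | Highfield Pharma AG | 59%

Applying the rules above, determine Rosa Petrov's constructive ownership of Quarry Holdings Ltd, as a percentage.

Chain via Highfield Pharma AG → Oakhollow Industries Corp. (R1): 59% × 33% × 46% = 8.9562% of Quarry Holdings Ltd.
Chain via Meridian Media Ltd → Copperline Group plc (R1): 24% × 54% × 17% = 2.2032% of Quarry Holdings Ltd.
Aggregating (R2): 8.9562% + 2.2032% = 11.1594%.

11.1594%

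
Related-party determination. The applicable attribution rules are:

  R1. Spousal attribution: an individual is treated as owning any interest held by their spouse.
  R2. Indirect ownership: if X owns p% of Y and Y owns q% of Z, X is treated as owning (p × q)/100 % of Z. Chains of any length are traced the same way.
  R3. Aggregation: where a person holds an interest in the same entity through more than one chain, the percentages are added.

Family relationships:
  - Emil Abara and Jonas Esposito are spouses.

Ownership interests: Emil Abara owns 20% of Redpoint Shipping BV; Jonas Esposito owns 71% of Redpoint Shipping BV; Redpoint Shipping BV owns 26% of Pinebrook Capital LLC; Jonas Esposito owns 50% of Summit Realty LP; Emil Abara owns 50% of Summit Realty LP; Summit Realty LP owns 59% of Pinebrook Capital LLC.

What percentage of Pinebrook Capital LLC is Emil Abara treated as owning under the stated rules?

By spousal attribution (R1), Emil Abara is treated as also owning Jonas Esposito's interest in Redpoint Shipping BV, giving 20% + 71% = 91%.
By spousal attribution (R1), Emil Abara is treated as also owning Jonas Esposito's interest in Summit Realty LP, giving 50% + 50% = 100%.
Chain via Redpoint Shipping BV (R2): 91% × 26% = 23.66% of Pinebrook Capital LLC.
Chain via Summit Realty LP (R2): 100% × 59% = 59% of Pinebrook Capital LLC.
Aggregating (R3): 23.66% + 59% = 82.66%.

82.66%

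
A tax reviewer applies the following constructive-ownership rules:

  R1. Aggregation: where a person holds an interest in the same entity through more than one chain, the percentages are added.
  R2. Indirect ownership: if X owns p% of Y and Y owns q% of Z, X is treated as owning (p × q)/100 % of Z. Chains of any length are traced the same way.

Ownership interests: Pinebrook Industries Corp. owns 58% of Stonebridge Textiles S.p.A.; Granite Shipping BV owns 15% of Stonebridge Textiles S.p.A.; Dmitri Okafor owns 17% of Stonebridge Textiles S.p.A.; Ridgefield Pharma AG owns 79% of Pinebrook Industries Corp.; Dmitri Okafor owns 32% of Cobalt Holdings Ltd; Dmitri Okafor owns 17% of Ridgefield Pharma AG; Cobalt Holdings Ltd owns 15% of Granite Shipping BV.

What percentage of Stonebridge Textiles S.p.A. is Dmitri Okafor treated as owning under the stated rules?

25.5094%

Chain via Cobalt Holdings Ltd → Granite Shipping BV (R2): 32% × 15% × 15% = 0.72% of Stonebridge Textiles S.p.A.
Chain via Ridgefield Pharma AG → Pinebrook Industries Corp. (R2): 17% × 79% × 58% = 7.7894% of Stonebridge Textiles S.p.A.
Direct interest in Stonebridge Textiles S.p.A: 17%.
Aggregating (R1): 0.72% + 7.7894% + 17% = 25.5094%.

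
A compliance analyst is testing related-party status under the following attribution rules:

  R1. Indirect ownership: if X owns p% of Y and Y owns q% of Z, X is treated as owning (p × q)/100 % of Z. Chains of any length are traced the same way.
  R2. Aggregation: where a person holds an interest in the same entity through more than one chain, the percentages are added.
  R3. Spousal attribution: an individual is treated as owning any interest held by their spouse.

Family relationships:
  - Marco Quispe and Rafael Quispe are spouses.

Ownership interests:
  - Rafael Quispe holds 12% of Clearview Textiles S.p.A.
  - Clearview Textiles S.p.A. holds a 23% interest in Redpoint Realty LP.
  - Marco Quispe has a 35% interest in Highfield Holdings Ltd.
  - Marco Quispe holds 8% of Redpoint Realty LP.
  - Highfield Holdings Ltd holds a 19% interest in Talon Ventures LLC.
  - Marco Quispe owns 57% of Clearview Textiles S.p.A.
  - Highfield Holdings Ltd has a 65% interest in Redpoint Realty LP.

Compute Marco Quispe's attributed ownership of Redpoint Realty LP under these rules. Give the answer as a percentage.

46.62%

By spousal attribution (R3), Marco Quispe is treated as also owning Rafael Quispe's interest in Clearview Textiles S.p.A, giving 57% + 12% = 69%.
Chain via Highfield Holdings Ltd (R1): 35% × 65% = 22.75% of Redpoint Realty LP.
Chain via Clearview Textiles S.p.A. (R1): 69% × 23% = 15.87% of Redpoint Realty LP.
Direct interest in Redpoint Realty LP: 8%.
Aggregating (R2): 22.75% + 15.87% + 8% = 46.62%.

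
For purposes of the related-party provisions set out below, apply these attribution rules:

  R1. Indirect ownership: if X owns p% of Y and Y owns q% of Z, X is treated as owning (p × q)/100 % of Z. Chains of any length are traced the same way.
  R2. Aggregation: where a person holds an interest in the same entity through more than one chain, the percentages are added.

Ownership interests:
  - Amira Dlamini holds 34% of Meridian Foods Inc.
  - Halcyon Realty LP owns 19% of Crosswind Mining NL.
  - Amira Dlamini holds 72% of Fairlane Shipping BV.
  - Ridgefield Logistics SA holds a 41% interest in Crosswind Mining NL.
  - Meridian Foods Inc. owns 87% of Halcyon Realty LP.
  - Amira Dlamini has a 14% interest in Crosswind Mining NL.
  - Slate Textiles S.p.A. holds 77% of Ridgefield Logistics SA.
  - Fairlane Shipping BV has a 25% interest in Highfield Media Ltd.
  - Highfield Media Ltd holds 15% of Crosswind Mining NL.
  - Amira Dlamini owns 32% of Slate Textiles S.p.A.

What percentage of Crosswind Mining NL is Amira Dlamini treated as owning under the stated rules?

Chain via Fairlane Shipping BV → Highfield Media Ltd (R1): 72% × 25% × 15% = 2.7% of Crosswind Mining NL.
Chain via Meridian Foods Inc. → Halcyon Realty LP (R1): 34% × 87% × 19% = 5.6202% of Crosswind Mining NL.
Chain via Slate Textiles S.p.A. → Ridgefield Logistics SA (R1): 32% × 77% × 41% = 10.1024% of Crosswind Mining NL.
Direct interest in Crosswind Mining NL: 14%.
Aggregating (R2): 2.7% + 5.6202% + 10.1024% + 14% = 32.4226%.

32.4226%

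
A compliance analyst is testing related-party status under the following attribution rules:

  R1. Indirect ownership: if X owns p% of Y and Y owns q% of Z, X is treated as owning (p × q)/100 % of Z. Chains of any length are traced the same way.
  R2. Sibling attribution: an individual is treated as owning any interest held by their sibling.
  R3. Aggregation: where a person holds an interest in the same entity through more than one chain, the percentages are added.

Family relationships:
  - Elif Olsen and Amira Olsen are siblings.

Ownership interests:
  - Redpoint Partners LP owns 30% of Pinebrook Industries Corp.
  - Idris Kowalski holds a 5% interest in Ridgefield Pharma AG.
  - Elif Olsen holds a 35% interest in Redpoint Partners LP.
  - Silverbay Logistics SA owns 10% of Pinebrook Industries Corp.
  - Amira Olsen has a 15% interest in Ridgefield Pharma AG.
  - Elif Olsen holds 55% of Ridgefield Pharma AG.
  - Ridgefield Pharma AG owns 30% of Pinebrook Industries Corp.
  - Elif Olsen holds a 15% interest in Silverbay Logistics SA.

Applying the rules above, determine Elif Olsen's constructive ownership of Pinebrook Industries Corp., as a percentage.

33%

By sibling attribution (R2), Elif Olsen is treated as also owning Amira Olsen's interest in Ridgefield Pharma AG, giving 55% + 15% = 70%.
Chain via Ridgefield Pharma AG (R1): 70% × 30% = 21% of Pinebrook Industries Corp.
Chain via Redpoint Partners LP (R1): 35% × 30% = 10.5% of Pinebrook Industries Corp.
Chain via Silverbay Logistics SA (R1): 15% × 10% = 1.5% of Pinebrook Industries Corp.
Aggregating (R3): 21% + 10.5% + 1.5% = 33%.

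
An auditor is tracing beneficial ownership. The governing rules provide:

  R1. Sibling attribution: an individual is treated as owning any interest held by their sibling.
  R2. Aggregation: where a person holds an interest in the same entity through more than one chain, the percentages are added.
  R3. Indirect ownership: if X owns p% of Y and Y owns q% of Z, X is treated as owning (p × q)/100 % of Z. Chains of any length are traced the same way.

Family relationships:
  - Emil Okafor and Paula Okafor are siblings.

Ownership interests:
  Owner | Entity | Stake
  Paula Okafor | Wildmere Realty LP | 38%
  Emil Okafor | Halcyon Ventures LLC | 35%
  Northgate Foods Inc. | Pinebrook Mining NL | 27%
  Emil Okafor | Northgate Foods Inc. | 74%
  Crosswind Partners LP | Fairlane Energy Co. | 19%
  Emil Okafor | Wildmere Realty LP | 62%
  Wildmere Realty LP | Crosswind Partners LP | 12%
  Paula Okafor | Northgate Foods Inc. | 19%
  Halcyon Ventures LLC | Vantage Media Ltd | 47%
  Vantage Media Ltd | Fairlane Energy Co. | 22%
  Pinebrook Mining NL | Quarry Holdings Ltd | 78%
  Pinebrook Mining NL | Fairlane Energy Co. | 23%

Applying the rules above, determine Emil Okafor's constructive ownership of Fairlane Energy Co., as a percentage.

By sibling attribution (R1), Emil Okafor is treated as also owning Paula Okafor's interest in Wildmere Realty LP, giving 62% + 38% = 100%.
By sibling attribution (R1), Emil Okafor is treated as also owning Paula Okafor's interest in Northgate Foods Inc, giving 74% + 19% = 93%.
Chain via Halcyon Ventures LLC → Vantage Media Ltd (R3): 35% × 47% × 22% = 3.619% of Fairlane Energy Co.
Chain via Wildmere Realty LP → Crosswind Partners LP (R3): 100% × 12% × 19% = 2.28% of Fairlane Energy Co.
Chain via Northgate Foods Inc. → Pinebrook Mining NL (R3): 93% × 27% × 23% = 5.7753% of Fairlane Energy Co.
Aggregating (R2): 3.619% + 2.28% + 5.7753% = 11.6743%.

11.6743%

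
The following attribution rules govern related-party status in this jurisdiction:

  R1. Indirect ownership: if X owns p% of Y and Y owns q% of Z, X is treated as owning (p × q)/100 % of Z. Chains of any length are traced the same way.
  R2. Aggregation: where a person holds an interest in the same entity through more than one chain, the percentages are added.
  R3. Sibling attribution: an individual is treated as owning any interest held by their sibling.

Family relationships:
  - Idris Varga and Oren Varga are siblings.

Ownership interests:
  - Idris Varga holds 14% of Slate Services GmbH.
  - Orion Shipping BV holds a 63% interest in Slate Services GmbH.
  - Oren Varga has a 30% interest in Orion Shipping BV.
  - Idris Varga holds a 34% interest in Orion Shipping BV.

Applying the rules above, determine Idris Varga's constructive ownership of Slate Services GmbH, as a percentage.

54.32%

By sibling attribution (R3), Idris Varga is treated as also owning Oren Varga's interest in Orion Shipping BV, giving 34% + 30% = 64%.
Chain via Orion Shipping BV (R1): 64% × 63% = 40.32% of Slate Services GmbH.
Direct interest in Slate Services GmbH: 14%.
Aggregating (R2): 40.32% + 14% = 54.32%.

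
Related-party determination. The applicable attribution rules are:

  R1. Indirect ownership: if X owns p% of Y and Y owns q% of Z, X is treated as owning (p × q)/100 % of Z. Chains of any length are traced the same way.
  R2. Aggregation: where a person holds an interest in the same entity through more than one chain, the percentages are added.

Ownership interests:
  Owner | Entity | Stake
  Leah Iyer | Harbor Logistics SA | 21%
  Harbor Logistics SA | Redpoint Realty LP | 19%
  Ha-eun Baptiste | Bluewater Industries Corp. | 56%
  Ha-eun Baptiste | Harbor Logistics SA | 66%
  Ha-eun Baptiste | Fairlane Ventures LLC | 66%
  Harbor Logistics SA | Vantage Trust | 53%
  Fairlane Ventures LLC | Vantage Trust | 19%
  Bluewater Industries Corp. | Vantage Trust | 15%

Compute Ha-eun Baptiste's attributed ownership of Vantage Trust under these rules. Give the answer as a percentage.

55.92%

Chain via Fairlane Ventures LLC (R1): 66% × 19% = 12.54% of Vantage Trust.
Chain via Harbor Logistics SA (R1): 66% × 53% = 34.98% of Vantage Trust.
Chain via Bluewater Industries Corp. (R1): 56% × 15% = 8.4% of Vantage Trust.
Aggregating (R2): 12.54% + 34.98% + 8.4% = 55.92%.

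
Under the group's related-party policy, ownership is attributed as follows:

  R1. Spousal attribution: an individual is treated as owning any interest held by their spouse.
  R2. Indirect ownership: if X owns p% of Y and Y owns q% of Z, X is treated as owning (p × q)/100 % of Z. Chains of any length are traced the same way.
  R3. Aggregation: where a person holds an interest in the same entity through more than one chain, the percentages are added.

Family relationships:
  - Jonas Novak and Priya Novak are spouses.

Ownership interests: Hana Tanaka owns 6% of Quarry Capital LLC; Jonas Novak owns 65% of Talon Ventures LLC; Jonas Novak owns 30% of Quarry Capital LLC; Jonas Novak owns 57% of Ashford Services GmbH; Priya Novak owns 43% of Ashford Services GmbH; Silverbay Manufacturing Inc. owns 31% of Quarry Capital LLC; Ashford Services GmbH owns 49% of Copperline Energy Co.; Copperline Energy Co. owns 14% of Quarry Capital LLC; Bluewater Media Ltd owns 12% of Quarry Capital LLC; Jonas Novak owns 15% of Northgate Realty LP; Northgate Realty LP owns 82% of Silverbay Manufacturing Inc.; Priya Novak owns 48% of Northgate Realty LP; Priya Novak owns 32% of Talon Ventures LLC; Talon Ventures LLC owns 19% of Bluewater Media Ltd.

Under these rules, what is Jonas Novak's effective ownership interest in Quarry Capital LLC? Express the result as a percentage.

By spousal attribution (R1), Jonas Novak is treated as also owning Priya Novak's interest in Ashford Services GmbH, giving 57% + 43% = 100%.
By spousal attribution (R1), Jonas Novak is treated as also owning Priya Novak's interest in Northgate Realty LP, giving 15% + 48% = 63%.
By spousal attribution (R1), Jonas Novak is treated as also owning Priya Novak's interest in Talon Ventures LLC, giving 65% + 32% = 97%.
Chain via Ashford Services GmbH → Copperline Energy Co. (R2): 100% × 49% × 14% = 6.86% of Quarry Capital LLC.
Chain via Northgate Realty LP → Silverbay Manufacturing Inc. (R2): 63% × 82% × 31% = 16.0146% of Quarry Capital LLC.
Chain via Talon Ventures LLC → Bluewater Media Ltd (R2): 97% × 19% × 12% = 2.2116% of Quarry Capital LLC.
Direct interest in Quarry Capital LLC: 30%.
Aggregating (R3): 6.86% + 16.0146% + 2.2116% + 30% = 55.0862%.

55.0862%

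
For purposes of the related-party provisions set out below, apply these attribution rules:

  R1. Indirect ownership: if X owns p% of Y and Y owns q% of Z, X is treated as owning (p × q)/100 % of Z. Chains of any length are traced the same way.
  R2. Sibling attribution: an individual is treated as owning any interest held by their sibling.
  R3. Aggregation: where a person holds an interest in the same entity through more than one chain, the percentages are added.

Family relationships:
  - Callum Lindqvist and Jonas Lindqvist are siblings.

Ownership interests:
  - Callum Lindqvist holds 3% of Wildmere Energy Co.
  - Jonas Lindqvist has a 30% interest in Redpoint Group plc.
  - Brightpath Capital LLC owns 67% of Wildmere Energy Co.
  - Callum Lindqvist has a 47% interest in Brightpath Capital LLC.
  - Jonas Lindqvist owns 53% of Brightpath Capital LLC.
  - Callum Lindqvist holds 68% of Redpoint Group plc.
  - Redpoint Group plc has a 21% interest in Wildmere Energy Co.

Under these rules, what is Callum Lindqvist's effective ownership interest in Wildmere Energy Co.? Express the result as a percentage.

By sibling attribution (R2), Callum Lindqvist is treated as also owning Jonas Lindqvist's interest in Brightpath Capital LLC, giving 47% + 53% = 100%.
By sibling attribution (R2), Callum Lindqvist is treated as also owning Jonas Lindqvist's interest in Redpoint Group plc, giving 68% + 30% = 98%.
Chain via Brightpath Capital LLC (R1): 100% × 67% = 67% of Wildmere Energy Co.
Chain via Redpoint Group plc (R1): 98% × 21% = 20.58% of Wildmere Energy Co.
Direct interest in Wildmere Energy Co: 3%.
Aggregating (R3): 67% + 20.58% + 3% = 90.58%.

90.58%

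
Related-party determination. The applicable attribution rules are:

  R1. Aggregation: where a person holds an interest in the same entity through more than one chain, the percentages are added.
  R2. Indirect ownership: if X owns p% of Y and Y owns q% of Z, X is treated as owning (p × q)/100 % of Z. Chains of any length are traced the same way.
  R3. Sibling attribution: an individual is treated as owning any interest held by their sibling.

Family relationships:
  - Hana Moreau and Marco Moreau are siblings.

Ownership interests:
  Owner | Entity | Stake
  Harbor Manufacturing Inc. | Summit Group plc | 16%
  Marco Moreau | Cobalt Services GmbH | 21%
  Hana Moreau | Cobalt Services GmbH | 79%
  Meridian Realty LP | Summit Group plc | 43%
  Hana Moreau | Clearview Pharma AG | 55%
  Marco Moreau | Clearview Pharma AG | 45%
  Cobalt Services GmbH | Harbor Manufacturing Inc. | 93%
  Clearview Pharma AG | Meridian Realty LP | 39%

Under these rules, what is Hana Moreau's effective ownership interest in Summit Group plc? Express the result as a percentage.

By sibling attribution (R3), Hana Moreau is treated as also owning Marco Moreau's interest in Cobalt Services GmbH, giving 79% + 21% = 100%.
By sibling attribution (R3), Hana Moreau is treated as also owning Marco Moreau's interest in Clearview Pharma AG, giving 55% + 45% = 100%.
Chain via Cobalt Services GmbH → Harbor Manufacturing Inc. (R2): 100% × 93% × 16% = 14.88% of Summit Group plc.
Chain via Clearview Pharma AG → Meridian Realty LP (R2): 100% × 39% × 43% = 16.77% of Summit Group plc.
Aggregating (R1): 14.88% + 16.77% = 31.65%.

31.65%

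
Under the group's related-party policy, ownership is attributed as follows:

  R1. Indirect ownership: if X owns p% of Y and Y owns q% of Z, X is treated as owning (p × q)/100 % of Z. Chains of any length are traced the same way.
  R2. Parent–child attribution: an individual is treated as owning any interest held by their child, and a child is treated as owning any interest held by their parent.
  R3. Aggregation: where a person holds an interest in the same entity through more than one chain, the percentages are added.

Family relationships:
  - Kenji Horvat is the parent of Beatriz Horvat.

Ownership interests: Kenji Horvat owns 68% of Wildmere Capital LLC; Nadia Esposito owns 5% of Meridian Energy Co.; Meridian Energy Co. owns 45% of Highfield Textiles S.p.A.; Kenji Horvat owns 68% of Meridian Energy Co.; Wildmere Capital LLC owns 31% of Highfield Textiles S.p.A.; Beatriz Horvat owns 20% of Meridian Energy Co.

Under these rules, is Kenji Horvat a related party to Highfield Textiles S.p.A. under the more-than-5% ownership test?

Yes

By parent–child attribution (R2), Kenji Horvat is treated as also owning Beatriz Horvat's interest in Meridian Energy Co, giving 68% + 20% = 88%.
Chain via Meridian Energy Co. (R1): 88% × 45% = 39.6% of Highfield Textiles S.p.A.
Chain via Wildmere Capital LLC (R1): 68% × 31% = 21.08% of Highfield Textiles S.p.A.
Aggregating (R3): 39.6% + 21.08% = 60.68%.
60.68% exceeds the 5% threshold, so Kenji is a related party to Highfield Textiles S.p.A.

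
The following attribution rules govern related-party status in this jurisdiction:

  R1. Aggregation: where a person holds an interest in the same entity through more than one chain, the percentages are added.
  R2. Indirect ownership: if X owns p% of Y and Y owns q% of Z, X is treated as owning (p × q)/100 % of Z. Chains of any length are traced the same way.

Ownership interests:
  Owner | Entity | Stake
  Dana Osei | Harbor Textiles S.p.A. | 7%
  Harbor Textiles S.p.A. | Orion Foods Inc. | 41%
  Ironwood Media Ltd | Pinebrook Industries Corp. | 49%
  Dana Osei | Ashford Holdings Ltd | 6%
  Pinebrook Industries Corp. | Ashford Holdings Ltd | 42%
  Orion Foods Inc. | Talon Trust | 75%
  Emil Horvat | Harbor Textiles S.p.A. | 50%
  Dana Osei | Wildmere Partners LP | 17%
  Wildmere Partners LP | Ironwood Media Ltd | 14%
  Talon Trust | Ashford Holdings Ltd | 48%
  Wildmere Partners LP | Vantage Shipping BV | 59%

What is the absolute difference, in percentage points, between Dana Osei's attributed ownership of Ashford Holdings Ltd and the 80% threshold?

72.476996

Chain via Wildmere Partners LP → Ironwood Media Ltd → Pinebrook Industries Corp. (R2): 17% × 14% × 49% × 42% = 0.489804% of Ashford Holdings Ltd.
Chain via Harbor Textiles S.p.A. → Orion Foods Inc. → Talon Trust (R2): 7% × 41% × 75% × 48% = 1.0332% of Ashford Holdings Ltd.
Direct interest in Ashford Holdings Ltd: 6%.
Aggregating (R1): 0.489804% + 1.0332% + 6% = 7.523004%.
7.523004% falls short of the 80% threshold by 72.476996 percentage points.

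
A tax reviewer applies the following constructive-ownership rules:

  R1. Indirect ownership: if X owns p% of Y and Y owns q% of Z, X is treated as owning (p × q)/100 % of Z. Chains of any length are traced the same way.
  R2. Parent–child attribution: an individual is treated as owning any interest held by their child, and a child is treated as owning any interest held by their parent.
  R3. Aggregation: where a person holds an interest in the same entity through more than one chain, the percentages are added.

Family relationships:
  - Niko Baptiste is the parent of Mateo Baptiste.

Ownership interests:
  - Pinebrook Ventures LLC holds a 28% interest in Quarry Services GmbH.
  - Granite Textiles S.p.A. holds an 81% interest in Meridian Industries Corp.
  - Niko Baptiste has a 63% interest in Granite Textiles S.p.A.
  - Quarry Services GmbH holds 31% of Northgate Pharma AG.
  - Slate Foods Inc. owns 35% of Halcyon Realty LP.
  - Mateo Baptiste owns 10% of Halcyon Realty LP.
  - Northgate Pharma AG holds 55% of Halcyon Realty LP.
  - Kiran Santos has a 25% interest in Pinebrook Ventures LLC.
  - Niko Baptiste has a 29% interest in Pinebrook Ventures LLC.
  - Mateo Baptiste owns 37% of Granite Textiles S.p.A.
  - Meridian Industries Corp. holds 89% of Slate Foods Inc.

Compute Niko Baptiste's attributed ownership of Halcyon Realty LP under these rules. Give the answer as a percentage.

36.61596%

By parent–child attribution (R2), Niko Baptiste is treated as also owning Mateo Baptiste's interest in Granite Textiles S.p.A, giving 63% + 37% = 100%.
By parent–child attribution (R2), Niko Baptiste is treated as owning Mateo Baptiste's 10% interest in Halcyon Realty LP.
Chain via Granite Textiles S.p.A. → Meridian Industries Corp. → Slate Foods Inc. (R1): 100% × 81% × 89% × 35% = 25.2315% of Halcyon Realty LP.
Chain via Pinebrook Ventures LLC → Quarry Services GmbH → Northgate Pharma AG (R1): 29% × 28% × 31% × 55% = 1.38446% of Halcyon Realty LP.
Direct interest in Halcyon Realty LP: 10%.
Aggregating (R3): 25.2315% + 1.38446% + 10% = 36.61596%.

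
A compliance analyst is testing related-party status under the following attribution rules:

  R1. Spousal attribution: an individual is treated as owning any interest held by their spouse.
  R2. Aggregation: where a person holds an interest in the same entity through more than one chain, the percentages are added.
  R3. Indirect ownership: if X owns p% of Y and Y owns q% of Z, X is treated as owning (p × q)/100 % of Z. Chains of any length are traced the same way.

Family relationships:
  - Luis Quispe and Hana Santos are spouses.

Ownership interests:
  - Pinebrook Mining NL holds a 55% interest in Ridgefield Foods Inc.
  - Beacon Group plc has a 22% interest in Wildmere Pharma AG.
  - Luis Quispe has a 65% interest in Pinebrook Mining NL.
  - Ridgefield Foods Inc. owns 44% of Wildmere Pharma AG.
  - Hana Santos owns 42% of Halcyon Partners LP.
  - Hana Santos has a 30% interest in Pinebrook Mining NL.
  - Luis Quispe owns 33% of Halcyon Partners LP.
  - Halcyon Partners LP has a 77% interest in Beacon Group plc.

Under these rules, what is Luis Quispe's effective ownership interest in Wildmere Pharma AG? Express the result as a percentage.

By spousal attribution (R1), Luis Quispe is treated as also owning Hana Santos's interest in Halcyon Partners LP, giving 33% + 42% = 75%.
By spousal attribution (R1), Luis Quispe is treated as also owning Hana Santos's interest in Pinebrook Mining NL, giving 65% + 30% = 95%.
Chain via Halcyon Partners LP → Beacon Group plc (R3): 75% × 77% × 22% = 12.705% of Wildmere Pharma AG.
Chain via Pinebrook Mining NL → Ridgefield Foods Inc. (R3): 95% × 55% × 44% = 22.99% of Wildmere Pharma AG.
Aggregating (R2): 12.705% + 22.99% = 35.695%.

35.695%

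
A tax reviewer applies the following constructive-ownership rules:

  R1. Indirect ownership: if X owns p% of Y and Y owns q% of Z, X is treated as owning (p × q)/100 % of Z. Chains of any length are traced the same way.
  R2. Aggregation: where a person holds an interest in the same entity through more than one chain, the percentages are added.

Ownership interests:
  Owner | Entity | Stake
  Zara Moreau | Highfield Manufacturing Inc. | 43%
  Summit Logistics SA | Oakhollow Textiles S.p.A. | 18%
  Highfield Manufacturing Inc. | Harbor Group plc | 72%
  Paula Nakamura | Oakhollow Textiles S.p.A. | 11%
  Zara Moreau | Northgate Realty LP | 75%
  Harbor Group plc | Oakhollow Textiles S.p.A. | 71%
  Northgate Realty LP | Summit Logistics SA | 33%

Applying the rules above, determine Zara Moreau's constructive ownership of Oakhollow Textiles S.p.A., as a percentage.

26.4366%

Chain via Northgate Realty LP → Summit Logistics SA (R1): 75% × 33% × 18% = 4.455% of Oakhollow Textiles S.p.A.
Chain via Highfield Manufacturing Inc. → Harbor Group plc (R1): 43% × 72% × 71% = 21.9816% of Oakhollow Textiles S.p.A.
Aggregating (R2): 4.455% + 21.9816% = 26.4366%.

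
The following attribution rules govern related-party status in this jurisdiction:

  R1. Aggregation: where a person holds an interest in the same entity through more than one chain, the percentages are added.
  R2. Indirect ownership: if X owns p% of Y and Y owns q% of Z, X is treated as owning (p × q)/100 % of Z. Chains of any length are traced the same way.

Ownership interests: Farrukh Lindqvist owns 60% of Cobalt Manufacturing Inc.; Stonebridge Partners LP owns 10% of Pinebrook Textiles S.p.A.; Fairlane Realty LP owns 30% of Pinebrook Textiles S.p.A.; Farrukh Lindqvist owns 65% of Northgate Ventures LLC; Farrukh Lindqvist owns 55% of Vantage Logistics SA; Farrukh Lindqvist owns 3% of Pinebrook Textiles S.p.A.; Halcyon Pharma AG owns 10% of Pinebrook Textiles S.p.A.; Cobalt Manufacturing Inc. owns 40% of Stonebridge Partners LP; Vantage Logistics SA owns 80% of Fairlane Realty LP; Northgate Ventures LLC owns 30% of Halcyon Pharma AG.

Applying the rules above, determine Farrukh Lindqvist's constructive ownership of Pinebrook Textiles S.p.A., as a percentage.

Chain via Vantage Logistics SA → Fairlane Realty LP (R2): 55% × 80% × 30% = 13.2% of Pinebrook Textiles S.p.A.
Chain via Northgate Ventures LLC → Halcyon Pharma AG (R2): 65% × 30% × 10% = 1.95% of Pinebrook Textiles S.p.A.
Chain via Cobalt Manufacturing Inc. → Stonebridge Partners LP (R2): 60% × 40% × 10% = 2.4% of Pinebrook Textiles S.p.A.
Direct interest in Pinebrook Textiles S.p.A: 3%.
Aggregating (R1): 13.2% + 1.95% + 2.4% + 3% = 20.55%.

20.55%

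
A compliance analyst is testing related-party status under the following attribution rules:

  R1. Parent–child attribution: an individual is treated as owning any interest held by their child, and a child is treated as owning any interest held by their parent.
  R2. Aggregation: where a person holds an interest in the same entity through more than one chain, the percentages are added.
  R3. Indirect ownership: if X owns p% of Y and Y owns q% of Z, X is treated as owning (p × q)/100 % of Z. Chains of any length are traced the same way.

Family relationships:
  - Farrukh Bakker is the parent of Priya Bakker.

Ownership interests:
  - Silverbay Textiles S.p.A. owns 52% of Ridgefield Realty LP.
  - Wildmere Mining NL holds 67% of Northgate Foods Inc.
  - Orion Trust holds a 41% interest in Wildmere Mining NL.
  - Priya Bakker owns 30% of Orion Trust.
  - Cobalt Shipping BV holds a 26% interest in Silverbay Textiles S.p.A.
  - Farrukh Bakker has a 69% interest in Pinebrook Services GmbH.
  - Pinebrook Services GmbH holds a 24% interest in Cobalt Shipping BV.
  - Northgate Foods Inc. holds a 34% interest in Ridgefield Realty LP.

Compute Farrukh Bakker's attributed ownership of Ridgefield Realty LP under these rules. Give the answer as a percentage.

By parent–child attribution (R1), Farrukh Bakker is treated as owning Priya Bakker's 30% interest in Orion Trust.
Chain via Pinebrook Services GmbH → Cobalt Shipping BV → Silverbay Textiles S.p.A. (R3): 69% × 24% × 26% × 52% = 2.238912% of Ridgefield Realty LP.
Chain via Orion Trust → Wildmere Mining NL → Northgate Foods Inc. (R3): 30% × 41% × 67% × 34% = 2.80194% of Ridgefield Realty LP.
Aggregating (R2): 2.238912% + 2.80194% = 5.040852%.

5.040852%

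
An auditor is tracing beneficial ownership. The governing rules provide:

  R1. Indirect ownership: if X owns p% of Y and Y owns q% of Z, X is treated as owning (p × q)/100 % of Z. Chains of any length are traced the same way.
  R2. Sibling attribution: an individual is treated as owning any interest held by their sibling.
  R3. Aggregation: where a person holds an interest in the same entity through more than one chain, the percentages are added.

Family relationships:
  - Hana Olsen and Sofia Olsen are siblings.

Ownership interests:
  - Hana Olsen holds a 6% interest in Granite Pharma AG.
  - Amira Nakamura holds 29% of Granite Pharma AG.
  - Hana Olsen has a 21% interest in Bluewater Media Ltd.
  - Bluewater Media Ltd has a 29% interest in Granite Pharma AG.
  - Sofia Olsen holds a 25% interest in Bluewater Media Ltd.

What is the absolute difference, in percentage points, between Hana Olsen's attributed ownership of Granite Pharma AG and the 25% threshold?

5.66

By sibling attribution (R2), Hana Olsen is treated as also owning Sofia Olsen's interest in Bluewater Media Ltd, giving 21% + 25% = 46%.
Chain via Bluewater Media Ltd (R1): 46% × 29% = 13.34% of Granite Pharma AG.
Direct interest in Granite Pharma AG: 6%.
Aggregating (R3): 13.34% + 6% = 19.34%.
19.34% falls short of the 25% threshold by 5.66 percentage points.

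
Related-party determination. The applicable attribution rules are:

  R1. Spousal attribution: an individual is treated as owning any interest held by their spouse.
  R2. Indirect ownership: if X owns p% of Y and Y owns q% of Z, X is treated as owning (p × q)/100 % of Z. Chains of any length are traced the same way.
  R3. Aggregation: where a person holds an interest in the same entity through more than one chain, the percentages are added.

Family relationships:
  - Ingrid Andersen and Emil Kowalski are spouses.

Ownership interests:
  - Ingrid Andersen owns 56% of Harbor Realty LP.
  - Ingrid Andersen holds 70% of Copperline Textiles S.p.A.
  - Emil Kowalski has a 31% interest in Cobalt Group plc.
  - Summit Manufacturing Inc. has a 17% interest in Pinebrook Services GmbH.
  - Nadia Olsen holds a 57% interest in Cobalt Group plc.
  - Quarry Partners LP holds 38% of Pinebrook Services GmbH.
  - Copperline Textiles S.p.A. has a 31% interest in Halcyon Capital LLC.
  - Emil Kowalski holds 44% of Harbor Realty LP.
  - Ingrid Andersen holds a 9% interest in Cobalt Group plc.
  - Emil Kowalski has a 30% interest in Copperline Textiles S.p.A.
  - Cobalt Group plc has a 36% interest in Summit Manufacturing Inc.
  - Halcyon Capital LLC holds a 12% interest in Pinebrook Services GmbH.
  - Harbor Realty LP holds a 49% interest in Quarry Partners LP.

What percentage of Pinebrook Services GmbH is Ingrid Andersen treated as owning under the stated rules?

By spousal attribution (R1), Ingrid Andersen is treated as also owning Emil Kowalski's interest in Cobalt Group plc, giving 9% + 31% = 40%.
By spousal attribution (R1), Ingrid Andersen is treated as also owning Emil Kowalski's interest in Harbor Realty LP, giving 56% + 44% = 100%.
By spousal attribution (R1), Ingrid Andersen is treated as also owning Emil Kowalski's interest in Copperline Textiles S.p.A, giving 70% + 30% = 100%.
Chain via Cobalt Group plc → Summit Manufacturing Inc. (R2): 40% × 36% × 17% = 2.448% of Pinebrook Services GmbH.
Chain via Harbor Realty LP → Quarry Partners LP (R2): 100% × 49% × 38% = 18.62% of Pinebrook Services GmbH.
Chain via Copperline Textiles S.p.A. → Halcyon Capital LLC (R2): 100% × 31% × 12% = 3.72% of Pinebrook Services GmbH.
Aggregating (R3): 2.448% + 18.62% + 3.72% = 24.788%.

24.788%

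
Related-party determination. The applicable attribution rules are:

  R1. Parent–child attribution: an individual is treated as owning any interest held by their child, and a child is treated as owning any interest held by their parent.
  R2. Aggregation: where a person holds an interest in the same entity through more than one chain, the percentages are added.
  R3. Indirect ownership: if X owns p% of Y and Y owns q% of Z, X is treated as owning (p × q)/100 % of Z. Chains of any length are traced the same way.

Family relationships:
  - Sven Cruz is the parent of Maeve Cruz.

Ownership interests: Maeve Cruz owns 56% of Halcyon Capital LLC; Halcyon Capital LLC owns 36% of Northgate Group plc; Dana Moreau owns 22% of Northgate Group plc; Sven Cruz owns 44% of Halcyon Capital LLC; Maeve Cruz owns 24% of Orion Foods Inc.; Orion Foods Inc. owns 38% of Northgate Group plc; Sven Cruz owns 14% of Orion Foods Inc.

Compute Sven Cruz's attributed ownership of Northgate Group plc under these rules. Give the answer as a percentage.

50.44%

By parent–child attribution (R1), Sven Cruz is treated as also owning Maeve Cruz's interest in Halcyon Capital LLC, giving 44% + 56% = 100%.
By parent–child attribution (R1), Sven Cruz is treated as also owning Maeve Cruz's interest in Orion Foods Inc, giving 14% + 24% = 38%.
Chain via Halcyon Capital LLC (R3): 100% × 36% = 36% of Northgate Group plc.
Chain via Orion Foods Inc. (R3): 38% × 38% = 14.44% of Northgate Group plc.
Aggregating (R2): 36% + 14.44% = 50.44%.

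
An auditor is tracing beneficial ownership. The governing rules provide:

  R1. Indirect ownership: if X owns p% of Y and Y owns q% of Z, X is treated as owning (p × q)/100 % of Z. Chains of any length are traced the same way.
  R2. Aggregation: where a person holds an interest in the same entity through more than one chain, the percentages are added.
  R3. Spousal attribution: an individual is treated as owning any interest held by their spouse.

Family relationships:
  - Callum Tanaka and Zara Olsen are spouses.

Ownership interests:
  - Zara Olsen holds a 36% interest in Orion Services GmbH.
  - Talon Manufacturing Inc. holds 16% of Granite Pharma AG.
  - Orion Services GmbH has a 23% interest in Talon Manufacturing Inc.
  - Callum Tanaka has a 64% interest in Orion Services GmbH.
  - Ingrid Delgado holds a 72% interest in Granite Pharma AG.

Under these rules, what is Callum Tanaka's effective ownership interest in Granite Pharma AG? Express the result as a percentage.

By spousal attribution (R3), Callum Tanaka is treated as also owning Zara Olsen's interest in Orion Services GmbH, giving 64% + 36% = 100%.
Chain via Orion Services GmbH → Talon Manufacturing Inc. (R1): 100% × 23% × 16% = 3.68% of Granite Pharma AG.

3.68%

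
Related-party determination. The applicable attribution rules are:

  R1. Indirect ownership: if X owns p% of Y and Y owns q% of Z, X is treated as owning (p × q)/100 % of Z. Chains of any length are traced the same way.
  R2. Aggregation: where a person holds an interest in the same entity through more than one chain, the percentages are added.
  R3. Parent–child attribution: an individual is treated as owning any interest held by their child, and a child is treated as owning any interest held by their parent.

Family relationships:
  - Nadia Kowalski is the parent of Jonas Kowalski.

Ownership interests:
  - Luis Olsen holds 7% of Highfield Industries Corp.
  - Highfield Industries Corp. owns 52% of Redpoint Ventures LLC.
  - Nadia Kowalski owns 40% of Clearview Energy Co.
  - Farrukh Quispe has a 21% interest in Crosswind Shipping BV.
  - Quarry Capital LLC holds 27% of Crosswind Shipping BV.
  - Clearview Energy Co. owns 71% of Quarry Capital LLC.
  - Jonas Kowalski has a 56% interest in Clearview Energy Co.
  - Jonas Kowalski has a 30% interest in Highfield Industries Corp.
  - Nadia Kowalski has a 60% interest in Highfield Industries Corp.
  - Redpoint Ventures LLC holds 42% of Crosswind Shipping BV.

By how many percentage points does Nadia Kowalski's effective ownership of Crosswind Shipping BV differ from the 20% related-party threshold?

18.0592

By parent–child attribution (R3), Nadia Kowalski is treated as also owning Jonas Kowalski's interest in Highfield Industries Corp, giving 60% + 30% = 90%.
By parent–child attribution (R3), Nadia Kowalski is treated as also owning Jonas Kowalski's interest in Clearview Energy Co, giving 40% + 56% = 96%.
Chain via Highfield Industries Corp. → Redpoint Ventures LLC (R1): 90% × 52% × 42% = 19.656% of Crosswind Shipping BV.
Chain via Clearview Energy Co. → Quarry Capital LLC (R1): 96% × 71% × 27% = 18.4032% of Crosswind Shipping BV.
Aggregating (R2): 19.656% + 18.4032% = 38.0592%.
38.0592% exceeds the 20% threshold by 18.0592 percentage points.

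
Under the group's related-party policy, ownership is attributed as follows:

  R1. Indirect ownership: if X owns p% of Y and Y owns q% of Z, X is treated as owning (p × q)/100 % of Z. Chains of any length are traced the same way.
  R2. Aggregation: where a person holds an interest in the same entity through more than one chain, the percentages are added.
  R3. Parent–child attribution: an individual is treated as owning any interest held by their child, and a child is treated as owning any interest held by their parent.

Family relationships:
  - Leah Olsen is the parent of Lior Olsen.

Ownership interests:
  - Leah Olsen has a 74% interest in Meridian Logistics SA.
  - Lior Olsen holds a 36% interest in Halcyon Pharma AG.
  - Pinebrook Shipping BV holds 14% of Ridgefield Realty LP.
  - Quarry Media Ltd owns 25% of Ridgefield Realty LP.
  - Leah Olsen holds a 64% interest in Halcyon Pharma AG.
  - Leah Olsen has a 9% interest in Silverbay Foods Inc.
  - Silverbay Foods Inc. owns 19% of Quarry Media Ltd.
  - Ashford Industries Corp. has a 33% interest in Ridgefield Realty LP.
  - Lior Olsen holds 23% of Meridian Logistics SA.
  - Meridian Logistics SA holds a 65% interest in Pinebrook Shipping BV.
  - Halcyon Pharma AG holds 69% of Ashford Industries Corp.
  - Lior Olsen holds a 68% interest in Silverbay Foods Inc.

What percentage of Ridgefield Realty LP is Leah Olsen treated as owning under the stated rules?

35.2545%

By parent–child attribution (R3), Leah Olsen is treated as also owning Lior Olsen's interest in Silverbay Foods Inc, giving 9% + 68% = 77%.
By parent–child attribution (R3), Leah Olsen is treated as also owning Lior Olsen's interest in Halcyon Pharma AG, giving 64% + 36% = 100%.
By parent–child attribution (R3), Leah Olsen is treated as also owning Lior Olsen's interest in Meridian Logistics SA, giving 74% + 23% = 97%.
Chain via Silverbay Foods Inc. → Quarry Media Ltd (R1): 77% × 19% × 25% = 3.6575% of Ridgefield Realty LP.
Chain via Halcyon Pharma AG → Ashford Industries Corp. (R1): 100% × 69% × 33% = 22.77% of Ridgefield Realty LP.
Chain via Meridian Logistics SA → Pinebrook Shipping BV (R1): 97% × 65% × 14% = 8.827% of Ridgefield Realty LP.
Aggregating (R2): 3.6575% + 22.77% + 8.827% = 35.2545%.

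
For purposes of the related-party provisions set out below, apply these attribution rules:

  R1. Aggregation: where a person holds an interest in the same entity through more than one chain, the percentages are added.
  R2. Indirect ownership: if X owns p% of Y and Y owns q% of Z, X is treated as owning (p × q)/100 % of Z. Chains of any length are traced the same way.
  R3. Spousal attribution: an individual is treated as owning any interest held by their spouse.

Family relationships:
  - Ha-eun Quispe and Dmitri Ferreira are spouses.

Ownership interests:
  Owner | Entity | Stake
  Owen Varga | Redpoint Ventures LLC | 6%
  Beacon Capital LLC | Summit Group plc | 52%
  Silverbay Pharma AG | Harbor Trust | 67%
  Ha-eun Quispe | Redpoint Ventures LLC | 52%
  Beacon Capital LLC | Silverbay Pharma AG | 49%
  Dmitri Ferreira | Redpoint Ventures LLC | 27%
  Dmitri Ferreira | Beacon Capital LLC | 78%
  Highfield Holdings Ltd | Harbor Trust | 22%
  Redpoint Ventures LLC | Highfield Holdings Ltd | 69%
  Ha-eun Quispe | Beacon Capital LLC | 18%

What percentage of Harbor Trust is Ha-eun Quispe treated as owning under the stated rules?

By spousal attribution (R3), Ha-eun Quispe is treated as also owning Dmitri Ferreira's interest in Beacon Capital LLC, giving 18% + 78% = 96%.
By spousal attribution (R3), Ha-eun Quispe is treated as also owning Dmitri Ferreira's interest in Redpoint Ventures LLC, giving 52% + 27% = 79%.
Chain via Beacon Capital LLC → Silverbay Pharma AG (R2): 96% × 49% × 67% = 31.5168% of Harbor Trust.
Chain via Redpoint Ventures LLC → Highfield Holdings Ltd (R2): 79% × 69% × 22% = 11.9922% of Harbor Trust.
Aggregating (R1): 31.5168% + 11.9922% = 43.509%.

43.509%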